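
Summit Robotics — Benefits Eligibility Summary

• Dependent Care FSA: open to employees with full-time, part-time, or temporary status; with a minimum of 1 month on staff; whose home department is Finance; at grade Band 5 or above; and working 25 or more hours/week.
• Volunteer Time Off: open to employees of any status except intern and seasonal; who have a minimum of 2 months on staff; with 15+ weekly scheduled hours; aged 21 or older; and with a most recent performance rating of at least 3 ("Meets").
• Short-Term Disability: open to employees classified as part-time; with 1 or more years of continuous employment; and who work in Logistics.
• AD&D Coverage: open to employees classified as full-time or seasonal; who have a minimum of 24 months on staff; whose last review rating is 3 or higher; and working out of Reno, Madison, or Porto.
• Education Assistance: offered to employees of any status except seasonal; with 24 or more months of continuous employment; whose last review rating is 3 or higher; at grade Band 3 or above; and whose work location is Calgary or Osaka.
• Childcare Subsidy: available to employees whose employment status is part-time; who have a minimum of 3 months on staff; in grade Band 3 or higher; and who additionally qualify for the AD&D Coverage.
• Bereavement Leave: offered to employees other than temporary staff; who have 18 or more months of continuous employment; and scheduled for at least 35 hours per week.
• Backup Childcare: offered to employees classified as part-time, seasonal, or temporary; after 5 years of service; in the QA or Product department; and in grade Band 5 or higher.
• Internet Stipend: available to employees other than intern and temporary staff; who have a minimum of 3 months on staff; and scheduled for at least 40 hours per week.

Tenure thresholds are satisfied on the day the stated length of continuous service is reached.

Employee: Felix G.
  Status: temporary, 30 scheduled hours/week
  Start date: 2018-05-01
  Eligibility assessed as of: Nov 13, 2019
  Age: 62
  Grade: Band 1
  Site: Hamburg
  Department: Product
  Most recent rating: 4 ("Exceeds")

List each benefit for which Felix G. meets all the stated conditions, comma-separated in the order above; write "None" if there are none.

Volunteer Time Off

Service from 2018-05-01 to Nov 13, 2019: 561 days.
Dependent Care FSA — status temporary ✓; service 561 days ≥ 1 month (≈30 days) ✓; dept Product ✗ → not eligible.
Volunteer Time Off — status temporary ✓ (not excluded); service 561 days ≥ 2 months (≈60 days) ✓; 30 hrs/wk ≥ 15 ✓; age 62 ≥ 21 ✓; rating 4 ≥ 3 ✓ → eligible.
Short-Term Disability — status temporary ✗ (requires part-time) → not eligible.
AD&D Coverage — status temporary ✗ (requires full-time or seasonal) → not eligible.
Education Assistance — status temporary ✓ (not excluded); service 561 days < 24 months (≈720 days) ✗ → not eligible.
Childcare Subsidy — status temporary ✗ (requires part-time) → not eligible.
Bereavement Leave — status temporary ✗ (excluded) → not eligible.
Backup Childcare — status temporary ✓; service 561 days < 5 years (≈1825 days) ✗ → not eligible.
Internet Stipend — status temporary ✗ (excluded) → not eligible.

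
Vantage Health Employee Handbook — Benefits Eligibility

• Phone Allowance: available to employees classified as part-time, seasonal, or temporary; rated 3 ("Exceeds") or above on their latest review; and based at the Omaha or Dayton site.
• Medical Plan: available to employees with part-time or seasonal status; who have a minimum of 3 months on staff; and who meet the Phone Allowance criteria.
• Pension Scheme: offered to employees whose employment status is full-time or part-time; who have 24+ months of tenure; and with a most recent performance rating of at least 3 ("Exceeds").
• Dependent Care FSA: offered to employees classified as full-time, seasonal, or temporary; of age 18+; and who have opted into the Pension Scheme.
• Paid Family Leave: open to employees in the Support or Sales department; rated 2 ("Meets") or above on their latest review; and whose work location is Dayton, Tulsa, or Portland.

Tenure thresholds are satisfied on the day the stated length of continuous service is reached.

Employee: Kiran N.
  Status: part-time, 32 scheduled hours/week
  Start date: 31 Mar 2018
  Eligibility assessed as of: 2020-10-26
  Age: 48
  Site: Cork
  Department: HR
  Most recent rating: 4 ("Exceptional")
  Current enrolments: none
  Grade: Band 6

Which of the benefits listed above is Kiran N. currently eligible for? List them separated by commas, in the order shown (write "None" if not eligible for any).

Pension Scheme

Service from 31 Mar 2018 to 2020-10-26: 940 days.
Phone Allowance — status part-time ✓; rating 4 ≥ 3 ✓; site Cork ✗ (not Omaha or Dayton) → not eligible.
Medical Plan — status part-time ✓; service 940 days ≥ 3 months (≈90 days) ✓; not eligible for Phone Allowance ✗ → not eligible.
Pension Scheme — status part-time ✓; service 940 days ≥ 24 months (≈720 days) ✓; rating 4 ≥ 3 ✓ → eligible.
Dependent Care FSA — status part-time ✗ (requires full-time, seasonal, or temporary) → not eligible.
Paid Family Leave — dept HR ✗ → not eligible.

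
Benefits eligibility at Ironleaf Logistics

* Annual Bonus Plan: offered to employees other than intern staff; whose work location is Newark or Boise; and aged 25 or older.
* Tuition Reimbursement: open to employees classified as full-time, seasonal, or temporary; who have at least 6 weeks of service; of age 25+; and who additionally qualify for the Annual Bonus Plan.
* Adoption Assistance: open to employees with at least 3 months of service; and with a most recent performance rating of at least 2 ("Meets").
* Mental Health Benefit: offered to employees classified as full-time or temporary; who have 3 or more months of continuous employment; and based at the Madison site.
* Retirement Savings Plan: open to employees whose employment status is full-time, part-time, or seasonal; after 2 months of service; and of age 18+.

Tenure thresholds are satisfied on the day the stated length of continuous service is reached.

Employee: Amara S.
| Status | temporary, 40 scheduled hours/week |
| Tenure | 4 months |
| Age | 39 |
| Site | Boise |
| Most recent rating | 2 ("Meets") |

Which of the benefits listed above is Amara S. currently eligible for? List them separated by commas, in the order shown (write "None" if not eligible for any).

Annual Bonus Plan, Tuition Reimbursement, Adoption Assistance

Annual Bonus Plan — status temporary ✓ (not excluded); site Boise ✓; age 39 ≥ 25 ✓ → eligible.
Tuition Reimbursement — status temporary ✓; service 4 months ≥ 6 weeks (≈42 days) ✓; age 39 ≥ 25 ✓; eligible for Annual Bonus Plan ✓ → eligible.
Adoption Assistance — service 4 months ≥ 3 months ✓; rating 2 ≥ 2 ✓ → eligible.
Mental Health Benefit — status temporary ✓; service 4 months ≥ 3 months ✓; site Boise ✗ (not Madison) → not eligible.
Retirement Savings Plan — status temporary ✗ (requires full-time, part-time, or seasonal) → not eligible.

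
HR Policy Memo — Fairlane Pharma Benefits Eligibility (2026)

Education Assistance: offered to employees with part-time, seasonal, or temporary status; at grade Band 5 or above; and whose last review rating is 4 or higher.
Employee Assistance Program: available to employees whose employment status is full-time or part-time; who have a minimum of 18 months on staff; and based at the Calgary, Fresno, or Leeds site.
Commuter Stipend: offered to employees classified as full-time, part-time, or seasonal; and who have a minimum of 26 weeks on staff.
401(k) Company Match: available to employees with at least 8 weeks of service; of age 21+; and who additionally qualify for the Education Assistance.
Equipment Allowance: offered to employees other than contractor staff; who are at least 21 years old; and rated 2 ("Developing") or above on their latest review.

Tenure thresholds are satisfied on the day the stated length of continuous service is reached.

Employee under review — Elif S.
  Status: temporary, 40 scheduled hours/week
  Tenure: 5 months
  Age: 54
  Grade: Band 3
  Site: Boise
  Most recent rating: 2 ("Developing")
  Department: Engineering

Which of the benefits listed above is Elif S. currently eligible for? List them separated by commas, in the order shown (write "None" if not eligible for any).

Equipment Allowance

Education Assistance — status temporary ✓; grade Band 3 < Band 5 ✗ → not eligible.
Employee Assistance Program — status temporary ✗ (requires full-time or part-time) → not eligible.
Commuter Stipend — status temporary ✗ (requires full-time, part-time, or seasonal) → not eligible.
401(k) Company Match — service 5 months ≥ 8 weeks (≈56 days) ✓; age 54 ≥ 21 ✓; not eligible for Education Assistance ✗ → not eligible.
Equipment Allowance — status temporary ✓ (not excluded); age 54 ≥ 21 ✓; rating 2 ≥ 2 ✓ → eligible.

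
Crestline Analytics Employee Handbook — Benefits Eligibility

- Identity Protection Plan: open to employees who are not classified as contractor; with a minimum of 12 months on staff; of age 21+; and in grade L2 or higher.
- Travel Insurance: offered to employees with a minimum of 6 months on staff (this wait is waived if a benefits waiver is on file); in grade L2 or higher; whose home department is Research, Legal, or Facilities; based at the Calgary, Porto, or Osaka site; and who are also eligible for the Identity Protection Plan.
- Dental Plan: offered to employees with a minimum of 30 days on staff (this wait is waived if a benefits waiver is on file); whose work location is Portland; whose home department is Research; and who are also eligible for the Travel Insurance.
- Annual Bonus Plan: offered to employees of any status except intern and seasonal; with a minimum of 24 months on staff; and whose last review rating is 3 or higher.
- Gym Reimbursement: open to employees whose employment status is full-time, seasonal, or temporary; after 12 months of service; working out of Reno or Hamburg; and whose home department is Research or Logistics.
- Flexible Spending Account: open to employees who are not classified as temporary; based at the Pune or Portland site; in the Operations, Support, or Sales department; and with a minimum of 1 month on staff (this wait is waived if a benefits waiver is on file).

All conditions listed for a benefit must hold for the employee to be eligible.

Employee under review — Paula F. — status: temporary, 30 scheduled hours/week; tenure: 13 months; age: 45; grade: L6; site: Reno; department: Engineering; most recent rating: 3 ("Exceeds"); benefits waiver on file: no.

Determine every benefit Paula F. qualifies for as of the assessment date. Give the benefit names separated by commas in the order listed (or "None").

Identity Protection Plan

Identity Protection Plan — status temporary ✓ (not excluded); service 13 months ≥ 12 months ✓; age 45 ≥ 21 ✓; grade L6 ≥ L2 ✓ → eligible.
Travel Insurance — no waiver, service 13 months ≥ 6 months ✓; grade L6 ≥ L2 ✓; dept Engineering ✗ → not eligible.
Dental Plan — no waiver, service 13 months ≥ 30 days ✓; site Reno ✗ (not Portland) → not eligible.
Annual Bonus Plan — status temporary ✓ (not excluded); service 13 months < 24 months ✗ → not eligible.
Gym Reimbursement — status temporary ✓; service 13 months ≥ 12 months ✓; site Reno ✓; dept Engineering ✗ → not eligible.
Flexible Spending Account — status temporary ✗ (excluded) → not eligible.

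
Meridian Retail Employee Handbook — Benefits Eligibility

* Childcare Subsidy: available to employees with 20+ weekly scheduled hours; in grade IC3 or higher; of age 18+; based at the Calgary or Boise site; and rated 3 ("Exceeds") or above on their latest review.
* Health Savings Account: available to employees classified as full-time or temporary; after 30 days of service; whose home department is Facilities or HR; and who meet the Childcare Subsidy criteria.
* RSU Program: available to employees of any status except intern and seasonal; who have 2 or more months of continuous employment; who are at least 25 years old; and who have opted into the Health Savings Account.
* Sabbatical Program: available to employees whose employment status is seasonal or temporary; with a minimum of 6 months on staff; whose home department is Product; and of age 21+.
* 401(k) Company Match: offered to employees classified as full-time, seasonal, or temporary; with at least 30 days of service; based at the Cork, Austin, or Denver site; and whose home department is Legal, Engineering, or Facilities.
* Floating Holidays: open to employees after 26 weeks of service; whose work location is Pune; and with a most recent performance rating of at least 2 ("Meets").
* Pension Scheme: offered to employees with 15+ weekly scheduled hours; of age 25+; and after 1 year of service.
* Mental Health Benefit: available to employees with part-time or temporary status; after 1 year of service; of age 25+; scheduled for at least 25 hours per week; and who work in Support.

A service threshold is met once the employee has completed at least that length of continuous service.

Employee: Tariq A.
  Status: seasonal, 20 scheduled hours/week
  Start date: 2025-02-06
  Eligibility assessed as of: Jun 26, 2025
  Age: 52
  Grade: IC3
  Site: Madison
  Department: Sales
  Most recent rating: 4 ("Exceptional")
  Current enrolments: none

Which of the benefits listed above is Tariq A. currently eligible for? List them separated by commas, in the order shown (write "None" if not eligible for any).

Service from 2025-02-06 to Jun 26, 2025: 140 days.
Childcare Subsidy — 20 hrs/wk ≥ 20 ✓; grade IC3 ≥ IC3 ✓; age 52 ≥ 18 ✓; site Madison ✗ (not Calgary or Boise) → not eligible.
Health Savings Account — status seasonal ✗ (requires full-time or temporary) → not eligible.
RSU Program — status seasonal ✗ (excluded) → not eligible.
Sabbatical Program — status seasonal ✓; service 140 days < 6 months (≈180 days) ✗ → not eligible.
401(k) Company Match — status seasonal ✓; service 140 days ≥ 30 days ✓; site Madison ✗ (not Cork, Austin, or Denver) → not eligible.
Floating Holidays — service 140 days < 26 weeks (≈182 days) ✗ → not eligible.
Pension Scheme — 20 hrs/wk ≥ 15 ✓; age 52 ≥ 25 ✓; service 140 days < 1 year (≈365 days) ✗ → not eligible.
Mental Health Benefit — status seasonal ✗ (requires part-time or temporary) → not eligible.

None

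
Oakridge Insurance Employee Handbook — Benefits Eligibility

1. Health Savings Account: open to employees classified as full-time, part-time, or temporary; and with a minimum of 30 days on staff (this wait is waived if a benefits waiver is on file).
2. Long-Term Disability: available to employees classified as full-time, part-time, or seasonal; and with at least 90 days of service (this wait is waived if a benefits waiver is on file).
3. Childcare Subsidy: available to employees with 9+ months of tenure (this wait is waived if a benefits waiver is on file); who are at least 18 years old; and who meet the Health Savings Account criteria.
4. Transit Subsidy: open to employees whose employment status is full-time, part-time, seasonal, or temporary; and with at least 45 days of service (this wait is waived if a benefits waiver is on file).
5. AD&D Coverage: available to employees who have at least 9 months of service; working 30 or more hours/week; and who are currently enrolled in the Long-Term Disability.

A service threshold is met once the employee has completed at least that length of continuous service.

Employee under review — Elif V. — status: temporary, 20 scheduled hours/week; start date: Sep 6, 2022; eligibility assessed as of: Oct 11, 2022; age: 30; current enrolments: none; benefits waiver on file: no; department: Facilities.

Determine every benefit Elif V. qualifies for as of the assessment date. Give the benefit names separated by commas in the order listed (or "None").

Service from Sep 6, 2022 to Oct 11, 2022: 35 days.
Health Savings Account — status temporary ✓; no waiver, service 35 days ≥ 30 days ✓ → eligible.
Long-Term Disability — status temporary ✗ (requires full-time, part-time, or seasonal) → not eligible.
Childcare Subsidy — no waiver, service 35 days < 9 months (≈270 days) ✗ → not eligible.
Transit Subsidy — status temporary ✓; no waiver, service 35 days < 45 days ✗ → not eligible.
AD&D Coverage — service 35 days < 9 months (≈270 days) ✗ → not eligible.

Health Savings Account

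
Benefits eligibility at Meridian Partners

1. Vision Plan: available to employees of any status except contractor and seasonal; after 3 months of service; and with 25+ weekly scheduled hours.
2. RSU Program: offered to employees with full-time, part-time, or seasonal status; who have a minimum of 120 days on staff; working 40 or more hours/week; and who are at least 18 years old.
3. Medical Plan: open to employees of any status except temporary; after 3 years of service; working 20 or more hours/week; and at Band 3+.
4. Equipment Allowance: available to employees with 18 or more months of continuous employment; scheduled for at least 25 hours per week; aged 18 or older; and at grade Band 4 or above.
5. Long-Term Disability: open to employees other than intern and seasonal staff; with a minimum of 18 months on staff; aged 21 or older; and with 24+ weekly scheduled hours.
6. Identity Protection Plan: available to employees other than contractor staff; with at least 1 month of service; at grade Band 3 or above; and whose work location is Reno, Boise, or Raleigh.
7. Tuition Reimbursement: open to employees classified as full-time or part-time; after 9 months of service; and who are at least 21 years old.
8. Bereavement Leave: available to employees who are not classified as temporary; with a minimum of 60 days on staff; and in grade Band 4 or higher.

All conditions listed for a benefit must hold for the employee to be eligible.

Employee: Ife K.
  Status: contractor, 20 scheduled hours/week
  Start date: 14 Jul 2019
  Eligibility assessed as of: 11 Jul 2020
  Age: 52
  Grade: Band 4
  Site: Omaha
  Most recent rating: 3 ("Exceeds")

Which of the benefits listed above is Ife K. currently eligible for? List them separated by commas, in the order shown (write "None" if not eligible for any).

Bereavement Leave

Service from 14 Jul 2019 to 11 Jul 2020: 363 days.
Vision Plan — status contractor ✗ (excluded) → not eligible.
RSU Program — status contractor ✗ (requires full-time, part-time, or seasonal) → not eligible.
Medical Plan — status contractor ✓ (not excluded); service 363 days < 3 years (≈1095 days) ✗ → not eligible.
Equipment Allowance — service 363 days < 18 months (≈540 days) ✗ → not eligible.
Long-Term Disability — status contractor ✓ (not excluded); service 363 days < 18 months (≈540 days) ✗ → not eligible.
Identity Protection Plan — status contractor ✗ (excluded) → not eligible.
Tuition Reimbursement — status contractor ✗ (requires full-time or part-time) → not eligible.
Bereavement Leave — status contractor ✓ (not excluded); service 363 days ≥ 60 days ✓; grade Band 4 ≥ Band 4 ✓ → eligible.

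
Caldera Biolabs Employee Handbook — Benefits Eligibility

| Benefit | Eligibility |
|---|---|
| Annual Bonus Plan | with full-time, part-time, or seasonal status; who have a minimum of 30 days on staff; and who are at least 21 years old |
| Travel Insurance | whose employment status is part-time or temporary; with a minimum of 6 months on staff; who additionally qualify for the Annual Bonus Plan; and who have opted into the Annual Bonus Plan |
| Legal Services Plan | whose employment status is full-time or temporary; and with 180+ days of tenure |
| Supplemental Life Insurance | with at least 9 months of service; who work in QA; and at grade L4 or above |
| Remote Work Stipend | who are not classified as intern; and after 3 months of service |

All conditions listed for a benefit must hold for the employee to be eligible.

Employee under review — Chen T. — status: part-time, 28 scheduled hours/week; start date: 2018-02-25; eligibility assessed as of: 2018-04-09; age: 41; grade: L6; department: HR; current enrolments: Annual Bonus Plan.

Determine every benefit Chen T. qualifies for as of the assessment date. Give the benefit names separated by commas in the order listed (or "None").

Annual Bonus Plan

Service from 2018-02-25 to 2018-04-09: 43 days.
Annual Bonus Plan — status part-time ✓; service 43 days ≥ 30 days ✓; age 41 ≥ 21 ✓ → eligible.
Travel Insurance — status part-time ✓; service 43 days < 6 months (≈180 days) ✗ → not eligible.
Legal Services Plan — status part-time ✗ (requires full-time or temporary) → not eligible.
Supplemental Life Insurance — service 43 days < 9 months (≈270 days) ✗ → not eligible.
Remote Work Stipend — status part-time ✓ (not excluded); service 43 days < 3 months (≈90 days) ✗ → not eligible.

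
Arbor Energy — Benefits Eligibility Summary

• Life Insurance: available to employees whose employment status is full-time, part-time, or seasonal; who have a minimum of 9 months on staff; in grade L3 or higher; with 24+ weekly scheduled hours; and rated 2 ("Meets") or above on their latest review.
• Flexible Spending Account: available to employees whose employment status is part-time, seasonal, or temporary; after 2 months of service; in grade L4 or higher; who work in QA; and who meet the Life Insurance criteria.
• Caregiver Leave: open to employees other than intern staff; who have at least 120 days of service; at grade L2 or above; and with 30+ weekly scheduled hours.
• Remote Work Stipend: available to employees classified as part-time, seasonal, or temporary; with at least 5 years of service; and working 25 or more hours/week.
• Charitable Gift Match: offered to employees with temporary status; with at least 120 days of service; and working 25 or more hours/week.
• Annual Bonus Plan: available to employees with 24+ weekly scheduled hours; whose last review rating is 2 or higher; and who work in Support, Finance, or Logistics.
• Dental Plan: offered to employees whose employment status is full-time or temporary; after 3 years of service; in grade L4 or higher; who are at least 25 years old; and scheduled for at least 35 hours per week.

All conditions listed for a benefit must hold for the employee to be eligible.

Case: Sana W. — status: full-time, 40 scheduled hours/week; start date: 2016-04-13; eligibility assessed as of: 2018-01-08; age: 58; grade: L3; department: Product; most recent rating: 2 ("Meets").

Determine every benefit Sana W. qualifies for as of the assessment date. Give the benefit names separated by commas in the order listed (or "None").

Life Insurance, Caregiver Leave

Service from 2016-04-13 to 2018-01-08: 635 days.
Life Insurance — status full-time ✓; service 635 days ≥ 9 months (≈270 days) ✓; grade L3 ≥ L3 ✓; 40 hrs/wk ≥ 24 ✓; rating 2 ≥ 2 ✓ → eligible.
Flexible Spending Account — status full-time ✗ (requires part-time, seasonal, or temporary) → not eligible.
Caregiver Leave — status full-time ✓ (not excluded); service 635 days ≥ 120 days ✓; grade L3 ≥ L2 ✓; 40 hrs/wk ≥ 30 ✓ → eligible.
Remote Work Stipend — status full-time ✗ (requires part-time, seasonal, or temporary) → not eligible.
Charitable Gift Match — status full-time ✗ (requires temporary) → not eligible.
Annual Bonus Plan — 40 hrs/wk ≥ 24 ✓; rating 2 ≥ 2 ✓; dept Product ✗ → not eligible.
Dental Plan — status full-time ✓; service 635 days < 3 years (≈1095 days) ✗ → not eligible.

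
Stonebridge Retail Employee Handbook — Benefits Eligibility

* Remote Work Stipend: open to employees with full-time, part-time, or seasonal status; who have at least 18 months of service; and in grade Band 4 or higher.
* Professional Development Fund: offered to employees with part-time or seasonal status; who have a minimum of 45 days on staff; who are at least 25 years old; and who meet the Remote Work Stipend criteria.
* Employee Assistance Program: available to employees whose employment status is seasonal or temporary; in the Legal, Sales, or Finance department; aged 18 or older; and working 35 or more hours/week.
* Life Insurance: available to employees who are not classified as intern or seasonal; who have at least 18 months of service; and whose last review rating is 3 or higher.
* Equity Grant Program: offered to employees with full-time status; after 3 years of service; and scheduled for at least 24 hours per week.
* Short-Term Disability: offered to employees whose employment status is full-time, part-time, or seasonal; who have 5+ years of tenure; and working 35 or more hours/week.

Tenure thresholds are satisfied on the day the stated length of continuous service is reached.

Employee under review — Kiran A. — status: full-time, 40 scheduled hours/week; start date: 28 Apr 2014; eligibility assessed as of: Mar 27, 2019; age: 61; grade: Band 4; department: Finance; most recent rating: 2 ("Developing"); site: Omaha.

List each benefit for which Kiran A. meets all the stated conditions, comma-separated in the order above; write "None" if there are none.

Remote Work Stipend, Equity Grant Program

Service from 28 Apr 2014 to Mar 27, 2019: 1794 days.
Remote Work Stipend — status full-time ✓; service 1794 days ≥ 18 months (≈540 days) ✓; grade Band 4 ≥ Band 4 ✓ → eligible.
Professional Development Fund — status full-time ✗ (requires part-time or seasonal) → not eligible.
Employee Assistance Program — status full-time ✗ (requires seasonal or temporary) → not eligible.
Life Insurance — status full-time ✓ (not excluded); service 1794 days ≥ 18 months (≈540 days) ✓; rating 2 < 3 ✗ → not eligible.
Equity Grant Program — status full-time ✓; service 1794 days ≥ 3 years (≈1095 days) ✓; 40 hrs/wk ≥ 24 ✓ → eligible.
Short-Term Disability — status full-time ✓; service 1794 days < 5 years (≈1825 days) ✗ → not eligible.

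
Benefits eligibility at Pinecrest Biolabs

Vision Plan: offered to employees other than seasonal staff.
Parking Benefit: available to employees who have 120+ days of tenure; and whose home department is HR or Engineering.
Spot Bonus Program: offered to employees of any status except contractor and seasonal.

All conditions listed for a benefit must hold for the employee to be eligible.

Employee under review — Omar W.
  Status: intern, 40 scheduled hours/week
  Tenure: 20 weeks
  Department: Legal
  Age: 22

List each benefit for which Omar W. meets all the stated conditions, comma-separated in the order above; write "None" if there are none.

Vision Plan, Spot Bonus Program

Vision Plan — status intern ✓ (not excluded) → eligible.
Parking Benefit — service 20 weeks ≥ 120 days ✓; dept Legal ✗ → not eligible.
Spot Bonus Program — status intern ✓ (not excluded) → eligible.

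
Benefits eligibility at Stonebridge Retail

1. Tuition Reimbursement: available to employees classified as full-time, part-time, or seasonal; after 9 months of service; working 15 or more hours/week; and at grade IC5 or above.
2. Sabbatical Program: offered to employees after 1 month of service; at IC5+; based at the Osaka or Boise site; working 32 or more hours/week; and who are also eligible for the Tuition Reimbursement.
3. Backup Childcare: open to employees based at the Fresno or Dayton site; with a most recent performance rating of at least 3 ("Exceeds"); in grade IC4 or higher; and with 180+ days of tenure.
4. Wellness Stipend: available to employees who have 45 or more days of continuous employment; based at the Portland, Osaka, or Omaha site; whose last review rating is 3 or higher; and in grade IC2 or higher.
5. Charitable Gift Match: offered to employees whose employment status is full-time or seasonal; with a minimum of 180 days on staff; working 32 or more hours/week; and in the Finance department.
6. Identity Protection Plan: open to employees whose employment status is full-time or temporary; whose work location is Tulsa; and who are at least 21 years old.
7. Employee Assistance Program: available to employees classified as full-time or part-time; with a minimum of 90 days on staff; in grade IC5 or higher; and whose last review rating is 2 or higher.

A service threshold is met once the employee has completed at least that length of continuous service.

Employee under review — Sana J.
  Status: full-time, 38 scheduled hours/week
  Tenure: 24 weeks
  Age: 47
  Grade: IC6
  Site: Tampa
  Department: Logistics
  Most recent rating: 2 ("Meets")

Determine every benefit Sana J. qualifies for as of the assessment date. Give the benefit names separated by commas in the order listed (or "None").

Tuition Reimbursement — status full-time ✓; service 24 weeks < 9 months (≈270 days) ✗ → not eligible.
Sabbatical Program — service 24 weeks ≥ 1 month (≈30 days) ✓; grade IC6 ≥ IC5 ✓; site Tampa ✗ (not Osaka or Boise) → not eligible.
Backup Childcare — site Tampa ✗ (not Fresno or Dayton) → not eligible.
Wellness Stipend — service 24 weeks ≥ 45 days ✓; site Tampa ✗ (not Portland, Osaka, or Omaha) → not eligible.
Charitable Gift Match — status full-time ✓; service 24 weeks < 180 days ✗ → not eligible.
Identity Protection Plan — status full-time ✓; site Tampa ✗ (not Tulsa) → not eligible.
Employee Assistance Program — status full-time ✓; service 24 weeks ≥ 90 days ✓; grade IC6 ≥ IC5 ✓; rating 2 ≥ 2 ✓ → eligible.

Employee Assistance Program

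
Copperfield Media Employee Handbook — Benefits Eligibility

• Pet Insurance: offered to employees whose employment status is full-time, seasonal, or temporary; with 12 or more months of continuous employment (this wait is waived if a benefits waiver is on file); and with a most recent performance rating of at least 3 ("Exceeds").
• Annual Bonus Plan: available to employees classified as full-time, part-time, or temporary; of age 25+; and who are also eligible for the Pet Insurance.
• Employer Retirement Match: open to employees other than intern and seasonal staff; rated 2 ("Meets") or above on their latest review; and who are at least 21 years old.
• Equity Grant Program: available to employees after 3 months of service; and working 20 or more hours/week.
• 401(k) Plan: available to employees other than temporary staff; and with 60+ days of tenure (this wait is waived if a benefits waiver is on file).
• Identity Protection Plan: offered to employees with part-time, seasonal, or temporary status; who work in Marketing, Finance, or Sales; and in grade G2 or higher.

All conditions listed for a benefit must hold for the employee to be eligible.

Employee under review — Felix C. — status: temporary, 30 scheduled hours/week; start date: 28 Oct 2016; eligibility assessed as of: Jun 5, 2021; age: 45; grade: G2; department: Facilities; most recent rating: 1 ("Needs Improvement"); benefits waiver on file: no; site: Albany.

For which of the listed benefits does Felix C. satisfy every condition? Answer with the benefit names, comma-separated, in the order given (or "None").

Service from 28 Oct 2016 to Jun 5, 2021: 1681 days.
Pet Insurance — status temporary ✓; no waiver, service 1681 days ≥ 12 months (≈360 days) ✓; rating 1 < 3 ✗ → not eligible.
Annual Bonus Plan — status temporary ✓; age 45 ≥ 25 ✓; not eligible for Pet Insurance ✗ → not eligible.
Employer Retirement Match — status temporary ✓ (not excluded); rating 1 < 2 ✗ → not eligible.
Equity Grant Program — service 1681 days ≥ 3 months (≈90 days) ✓; 30 hrs/wk ≥ 20 ✓ → eligible.
401(k) Plan — status temporary ✗ (excluded) → not eligible.
Identity Protection Plan — status temporary ✓; dept Facilities ✗ → not eligible.

Equity Grant Program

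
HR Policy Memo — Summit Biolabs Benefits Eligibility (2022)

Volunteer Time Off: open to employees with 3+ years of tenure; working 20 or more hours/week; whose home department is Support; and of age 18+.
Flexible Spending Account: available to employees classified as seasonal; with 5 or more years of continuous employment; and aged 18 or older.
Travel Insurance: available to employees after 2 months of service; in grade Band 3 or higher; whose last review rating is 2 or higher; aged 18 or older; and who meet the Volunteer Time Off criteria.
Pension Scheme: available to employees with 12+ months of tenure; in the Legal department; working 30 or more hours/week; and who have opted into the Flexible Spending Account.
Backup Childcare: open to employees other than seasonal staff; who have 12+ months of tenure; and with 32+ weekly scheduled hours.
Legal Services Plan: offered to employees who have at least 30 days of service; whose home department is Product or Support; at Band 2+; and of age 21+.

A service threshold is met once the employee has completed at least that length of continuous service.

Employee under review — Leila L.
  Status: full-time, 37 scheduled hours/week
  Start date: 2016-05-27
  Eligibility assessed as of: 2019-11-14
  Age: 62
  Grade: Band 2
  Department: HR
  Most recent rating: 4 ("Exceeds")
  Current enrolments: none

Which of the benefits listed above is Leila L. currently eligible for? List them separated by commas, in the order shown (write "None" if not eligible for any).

Service from 2016-05-27 to 2019-11-14: 1266 days.
Volunteer Time Off — service 1266 days ≥ 3 years (≈1095 days) ✓; 37 hrs/wk ≥ 20 ✓; dept HR ✗ → not eligible.
Flexible Spending Account — status full-time ✗ (requires seasonal) → not eligible.
Travel Insurance — service 1266 days ≥ 2 months (≈60 days) ✓; grade Band 2 < Band 3 ✗ → not eligible.
Pension Scheme — service 1266 days ≥ 12 months (≈360 days) ✓; dept HR ✗ → not eligible.
Backup Childcare — status full-time ✓ (not excluded); service 1266 days ≥ 12 months (≈360 days) ✓; 37 hrs/wk ≥ 32 ✓ → eligible.
Legal Services Plan — service 1266 days ≥ 30 days ✓; dept HR ✗ → not eligible.

Backup Childcare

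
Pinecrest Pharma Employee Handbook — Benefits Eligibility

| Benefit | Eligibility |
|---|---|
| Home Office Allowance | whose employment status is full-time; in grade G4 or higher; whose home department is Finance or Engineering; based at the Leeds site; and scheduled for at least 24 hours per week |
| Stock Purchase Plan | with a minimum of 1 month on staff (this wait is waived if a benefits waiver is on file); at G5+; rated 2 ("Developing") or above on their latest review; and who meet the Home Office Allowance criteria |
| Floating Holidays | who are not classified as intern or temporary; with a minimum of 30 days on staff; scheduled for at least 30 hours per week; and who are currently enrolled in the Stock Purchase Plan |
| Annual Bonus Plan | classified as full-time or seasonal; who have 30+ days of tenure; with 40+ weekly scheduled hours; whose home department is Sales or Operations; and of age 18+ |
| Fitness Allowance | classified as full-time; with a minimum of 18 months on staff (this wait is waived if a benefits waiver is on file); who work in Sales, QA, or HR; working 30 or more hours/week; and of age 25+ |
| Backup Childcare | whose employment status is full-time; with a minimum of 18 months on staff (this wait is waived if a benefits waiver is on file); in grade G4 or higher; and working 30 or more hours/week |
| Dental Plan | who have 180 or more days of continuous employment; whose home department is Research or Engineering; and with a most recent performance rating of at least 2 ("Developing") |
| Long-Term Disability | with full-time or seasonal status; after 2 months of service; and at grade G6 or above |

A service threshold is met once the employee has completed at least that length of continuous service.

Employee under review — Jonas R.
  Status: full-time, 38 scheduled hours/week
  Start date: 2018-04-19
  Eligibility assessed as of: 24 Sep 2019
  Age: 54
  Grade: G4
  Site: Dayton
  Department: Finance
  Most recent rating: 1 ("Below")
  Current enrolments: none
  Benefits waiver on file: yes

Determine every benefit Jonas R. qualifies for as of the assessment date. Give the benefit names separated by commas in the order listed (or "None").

Backup Childcare

Service from 2018-04-19 to 24 Sep 2019: 523 days.
Home Office Allowance — status full-time ✓; grade G4 ≥ G4 ✓; dept Finance ✓; site Dayton ✗ (not Leeds) → not eligible.
Stock Purchase Plan — benefits waiver on file ✓; grade G4 < G5 ✗ → not eligible.
Floating Holidays — status full-time ✓ (not excluded); service 523 days ≥ 30 days ✓; 38 hrs/wk ≥ 30 ✓; not enrolled in Stock Purchase Plan ✗ → not eligible.
Annual Bonus Plan — status full-time ✓; service 523 days ≥ 30 days ✓; 38 hrs/wk < 40 ✗ → not eligible.
Fitness Allowance — status full-time ✓; benefits waiver on file ✓; dept Finance ✗ → not eligible.
Backup Childcare — status full-time ✓; benefits waiver on file ✓; grade G4 ≥ G4 ✓; 38 hrs/wk ≥ 30 ✓ → eligible.
Dental Plan — service 523 days ≥ 180 days ✓; dept Finance ✗ → not eligible.
Long-Term Disability — status full-time ✓; service 523 days ≥ 2 months (≈60 days) ✓; grade G4 < G6 ✗ → not eligible.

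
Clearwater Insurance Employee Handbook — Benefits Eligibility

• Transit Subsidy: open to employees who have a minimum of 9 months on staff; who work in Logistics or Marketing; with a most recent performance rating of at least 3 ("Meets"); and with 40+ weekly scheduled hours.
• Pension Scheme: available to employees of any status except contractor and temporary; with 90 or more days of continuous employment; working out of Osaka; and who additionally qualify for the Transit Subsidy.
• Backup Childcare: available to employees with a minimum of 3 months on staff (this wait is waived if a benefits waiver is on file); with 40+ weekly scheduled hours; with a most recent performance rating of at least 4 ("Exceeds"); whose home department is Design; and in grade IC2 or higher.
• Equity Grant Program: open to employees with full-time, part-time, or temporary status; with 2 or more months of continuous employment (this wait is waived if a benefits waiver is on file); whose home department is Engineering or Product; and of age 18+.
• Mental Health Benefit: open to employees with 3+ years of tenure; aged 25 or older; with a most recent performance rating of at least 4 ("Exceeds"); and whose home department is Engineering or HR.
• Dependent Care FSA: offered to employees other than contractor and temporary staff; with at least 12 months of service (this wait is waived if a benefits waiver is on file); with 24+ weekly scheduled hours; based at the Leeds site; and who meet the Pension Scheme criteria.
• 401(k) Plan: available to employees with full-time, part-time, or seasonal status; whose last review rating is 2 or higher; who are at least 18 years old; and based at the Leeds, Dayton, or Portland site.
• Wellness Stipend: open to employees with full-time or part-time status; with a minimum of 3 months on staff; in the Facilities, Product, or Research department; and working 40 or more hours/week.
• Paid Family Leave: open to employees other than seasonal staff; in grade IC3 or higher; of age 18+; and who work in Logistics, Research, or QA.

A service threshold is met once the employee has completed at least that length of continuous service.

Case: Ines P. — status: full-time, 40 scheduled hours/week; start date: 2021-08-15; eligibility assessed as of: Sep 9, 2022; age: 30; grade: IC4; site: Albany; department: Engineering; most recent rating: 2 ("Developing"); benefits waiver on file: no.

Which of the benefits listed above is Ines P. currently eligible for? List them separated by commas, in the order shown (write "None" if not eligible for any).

Equity Grant Program

Service from 2021-08-15 to Sep 9, 2022: 390 days.
Transit Subsidy — service 390 days ≥ 9 months (≈270 days) ✓; dept Engineering ✗ → not eligible.
Pension Scheme — status full-time ✓ (not excluded); service 390 days ≥ 90 days ✓; site Albany ✗ (not Osaka) → not eligible.
Backup Childcare — no waiver, service 390 days ≥ 3 months (≈90 days) ✓; 40 hrs/wk ≥ 40 ✓; rating 2 < 4 ✗ → not eligible.
Equity Grant Program — status full-time ✓; no waiver, service 390 days ≥ 2 months (≈60 days) ✓; dept Engineering ✓; age 30 ≥ 18 ✓ → eligible.
Mental Health Benefit — service 390 days < 3 years (≈1095 days) ✗ → not eligible.
Dependent Care FSA — status full-time ✓ (not excluded); no waiver, service 390 days ≥ 12 months (≈360 days) ✓; 40 hrs/wk ≥ 24 ✓; site Albany ✗ (not Leeds) → not eligible.
401(k) Plan — status full-time ✓; rating 2 ≥ 2 ✓; age 30 ≥ 18 ✓; site Albany ✗ (not Leeds, Dayton, or Portland) → not eligible.
Wellness Stipend — status full-time ✓; service 390 days ≥ 3 months (≈90 days) ✓; dept Engineering ✗ → not eligible.
Paid Family Leave — status full-time ✓ (not excluded); grade IC4 ≥ IC3 ✓; age 30 ≥ 18 ✓; dept Engineering ✗ → not eligible.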